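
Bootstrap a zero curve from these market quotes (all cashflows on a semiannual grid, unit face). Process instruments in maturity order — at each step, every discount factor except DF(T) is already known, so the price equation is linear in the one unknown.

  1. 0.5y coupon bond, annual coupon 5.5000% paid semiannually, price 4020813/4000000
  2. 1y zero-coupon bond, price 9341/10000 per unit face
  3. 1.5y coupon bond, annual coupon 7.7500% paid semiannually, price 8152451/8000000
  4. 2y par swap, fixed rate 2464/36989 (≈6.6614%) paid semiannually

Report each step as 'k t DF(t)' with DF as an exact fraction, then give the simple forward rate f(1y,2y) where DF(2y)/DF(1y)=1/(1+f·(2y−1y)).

1 1/2 9783/10000
2 1 9341/10000
3 3/2 9097/10000
4 2 548/625
f(1y,2y) = ((9341/10000)/(548/625) − 1)/(1) = 573/8768 ≈ 6.5351%

step 1 [0.5y] bond c/2=11/400: DF=(4020813/4000000 − 11/400·(0))/(1+11/400) = 9783/10000 ≈ 0.978300
step 2 [1y] zero: DF = P = 9341/10000 ≈ 0.934100
step 3 [1.5y] bond c/2=31/800: DF=(8152451/8000000 − 31/800·(0.978300+0.934100))/(1+31/800) = 9097/10000 ≈ 0.909700
step 4 [2y] swap r/2=1232/36989: DF=(1 − 1232/36989·(0.978300+0.934100+0.909700))/(1+1232/36989) = 548/625 ≈ 0.876800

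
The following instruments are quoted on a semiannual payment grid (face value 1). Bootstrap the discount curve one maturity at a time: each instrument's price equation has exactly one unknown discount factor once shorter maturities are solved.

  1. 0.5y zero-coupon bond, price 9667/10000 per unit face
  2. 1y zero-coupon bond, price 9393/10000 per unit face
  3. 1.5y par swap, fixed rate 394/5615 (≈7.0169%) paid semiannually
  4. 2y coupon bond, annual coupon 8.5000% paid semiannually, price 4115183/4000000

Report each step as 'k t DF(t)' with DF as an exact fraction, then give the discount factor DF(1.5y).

1 1/2 9667/10000
2 1 9393/10000
3 3/2 1803/2000
4 2 2181/2500
DF(1.5y) = 1803/2000 ≈ 0.901500

step 1 [0.5y] zero: DF = P = 9667/10000 ≈ 0.966700
step 2 [1y] zero: DF = P = 9393/10000 ≈ 0.939300
step 3 [1.5y] swap r/2=197/5615: DF=(1 − 197/5615·(0.966700+0.939300))/(1+197/5615) = 1803/2000 ≈ 0.901500
step 4 [2y] bond c/2=17/400: DF=(4115183/4000000 − 17/400·(0.966700+0.939300+0.901500))/(1+17/400) = 2181/2500 ≈ 0.872400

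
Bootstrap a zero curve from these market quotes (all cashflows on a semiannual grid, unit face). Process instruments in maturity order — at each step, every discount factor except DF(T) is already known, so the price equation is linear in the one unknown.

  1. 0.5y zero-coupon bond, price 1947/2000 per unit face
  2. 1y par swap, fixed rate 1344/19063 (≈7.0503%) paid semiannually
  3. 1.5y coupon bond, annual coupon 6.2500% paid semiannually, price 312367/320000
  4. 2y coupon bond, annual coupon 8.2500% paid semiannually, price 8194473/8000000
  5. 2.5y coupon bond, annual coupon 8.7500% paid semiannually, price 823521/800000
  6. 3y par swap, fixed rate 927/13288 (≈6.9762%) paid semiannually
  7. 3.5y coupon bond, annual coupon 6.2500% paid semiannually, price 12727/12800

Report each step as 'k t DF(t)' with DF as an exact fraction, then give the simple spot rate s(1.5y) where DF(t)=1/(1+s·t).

1 1/2 1947/2000
2 1 583/625
3 3/2 1111/1250
4 2 873/1000
5 5/2 333/400
6 3 4073/5000
7 7/2 8031/10000
s(1.5y) = (1/(1111/1250) − 1)/(3/2) = 278/3333 ≈ 8.3408%

step 1 [0.5y] zero: DF = P = 1947/2000 ≈ 0.973500
step 2 [1y] swap r/2=672/19063: DF=(1 − 672/19063·(0.973500))/(1+672/19063) = 583/625 ≈ 0.932800
step 3 [1.5y] bond c/2=1/32: DF=(312367/320000 − 1/32·(0.973500+0.932800))/(1+1/32) = 1111/1250 ≈ 0.888800
step 4 [2y] bond c/2=33/800: DF=(8194473/8000000 − 33/800·(0.973500+0.932800+0.888800))/(1+33/800) = 873/1000 ≈ 0.873000
step 5 [2.5y] bond c/2=7/160: DF=(823521/800000 − 7/160·(0.973500+0.932800+0.888800+0.873000))/(1+7/160) = 333/400 ≈ 0.832500
step 6 [3y] swap r/2=927/26576: DF=(1 − 927/26576·(0.973500+0.932800+0.888800+0.873000+0.832500))/(1+927/26576) = 4073/5000 ≈ 0.814600
step 7 [3.5y] bond c/2=1/32: DF=(12727/12800 − 1/32·(0.973500+0.932800+0.888800+0.873000+0.832500+0.814600))/(1+1/32) = 8031/10000 ≈ 0.803100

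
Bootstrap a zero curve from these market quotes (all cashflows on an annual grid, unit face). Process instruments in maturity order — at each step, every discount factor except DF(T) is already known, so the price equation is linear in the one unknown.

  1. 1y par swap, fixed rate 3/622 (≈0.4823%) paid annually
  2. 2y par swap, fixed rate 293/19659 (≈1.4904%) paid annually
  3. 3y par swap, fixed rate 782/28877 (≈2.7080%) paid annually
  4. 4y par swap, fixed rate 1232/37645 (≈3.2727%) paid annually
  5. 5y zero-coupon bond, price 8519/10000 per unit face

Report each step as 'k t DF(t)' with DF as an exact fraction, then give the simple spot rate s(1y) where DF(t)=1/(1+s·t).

1 1 622/625
2 2 9707/10000
3 3 4609/5000
4 4 548/625
5 5 8519/10000
s(1y) = (1/(622/625) − 1)/(1) = 3/622 ≈ 0.4823%

step 1 [1y] swap r/1=3/622: DF=(1 − 3/622·(0))/(1+3/622) = 622/625 ≈ 0.995200
step 2 [2y] swap r/1=293/19659: DF=(1 − 293/19659·(0.995200))/(1+293/19659) = 9707/10000 ≈ 0.970700
step 3 [3y] swap r/1=782/28877: DF=(1 − 782/28877·(0.995200+0.970700))/(1+782/28877) = 4609/5000 ≈ 0.921800
step 4 [4y] swap r/1=1232/37645: DF=(1 − 1232/37645·(0.995200+0.970700+0.921800))/(1+1232/37645) = 548/625 ≈ 0.876800
step 5 [5y] zero: DF = P = 8519/10000 ≈ 0.851900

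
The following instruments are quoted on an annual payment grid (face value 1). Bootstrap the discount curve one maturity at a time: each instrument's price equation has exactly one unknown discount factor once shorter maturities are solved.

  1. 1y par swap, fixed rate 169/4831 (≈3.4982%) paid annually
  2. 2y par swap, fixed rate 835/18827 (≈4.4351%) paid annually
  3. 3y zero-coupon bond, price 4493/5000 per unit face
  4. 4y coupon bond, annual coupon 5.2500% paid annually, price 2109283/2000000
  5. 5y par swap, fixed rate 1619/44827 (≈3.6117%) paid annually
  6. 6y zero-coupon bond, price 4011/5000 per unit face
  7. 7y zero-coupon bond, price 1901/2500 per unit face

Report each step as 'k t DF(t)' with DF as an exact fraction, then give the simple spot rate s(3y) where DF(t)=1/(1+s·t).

step 1 [1y] swap r/1=169/4831: DF=(1 − 169/4831·(0))/(1+169/4831) = 4831/5000 ≈ 0.966200
step 2 [2y] swap r/1=835/18827: DF=(1 − 835/18827·(0.966200))/(1+835/18827) = 1833/2000 ≈ 0.916500
step 3 [3y] zero: DF = P = 4493/5000 ≈ 0.898600
step 4 [4y] bond c/1=21/400: DF=(2109283/2000000 − 21/400·(0.966200+0.916500+0.898600))/(1+21/400) = 8633/10000 ≈ 0.863300
step 5 [5y] swap r/1=1619/44827: DF=(1 − 1619/44827·(0.966200+0.916500+0.898600+0.863300))/(1+1619/44827) = 8381/10000 ≈ 0.838100
step 6 [6y] zero: DF = P = 4011/5000 ≈ 0.802200
step 7 [7y] zero: DF = P = 1901/2500 ≈ 0.760400

1 1 4831/5000
2 2 1833/2000
3 3 4493/5000
4 4 8633/10000
5 5 8381/10000
6 6 4011/5000
7 7 1901/2500
s(3y) = (1/(4493/5000) − 1)/(3) = 169/4493 ≈ 3.7614%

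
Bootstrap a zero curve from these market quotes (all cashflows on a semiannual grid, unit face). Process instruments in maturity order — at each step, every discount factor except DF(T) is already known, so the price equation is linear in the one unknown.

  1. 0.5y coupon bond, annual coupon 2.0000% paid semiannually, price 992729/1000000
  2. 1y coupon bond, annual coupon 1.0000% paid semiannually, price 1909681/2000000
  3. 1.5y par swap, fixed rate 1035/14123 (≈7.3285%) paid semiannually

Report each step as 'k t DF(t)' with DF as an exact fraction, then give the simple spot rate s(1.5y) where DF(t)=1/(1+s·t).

step 1 [0.5y] bond c/2=1/100: DF=(992729/1000000 − 1/100·(0))/(1+1/100) = 9829/10000 ≈ 0.982900
step 2 [1y] bond c/2=1/200: DF=(1909681/2000000 − 1/200·(0.982900))/(1+1/200) = 2363/2500 ≈ 0.945200
step 3 [1.5y] swap r/2=1035/28246: DF=(1 − 1035/28246·(0.982900+0.945200))/(1+1035/28246) = 1793/2000 ≈ 0.896500

1 1/2 9829/10000
2 1 2363/2500
3 3/2 1793/2000
s(1.5y) = (1/(1793/2000) − 1)/(3/2) = 138/1793 ≈ 7.6966%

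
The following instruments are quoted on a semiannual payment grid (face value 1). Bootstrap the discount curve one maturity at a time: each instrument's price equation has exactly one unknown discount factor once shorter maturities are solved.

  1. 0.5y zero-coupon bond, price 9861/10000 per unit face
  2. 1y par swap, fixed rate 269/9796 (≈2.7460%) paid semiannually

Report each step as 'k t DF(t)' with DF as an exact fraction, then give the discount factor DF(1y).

1 1/2 9861/10000
2 1 9731/10000
DF(1y) = 9731/10000 ≈ 0.973100

step 1 [0.5y] zero: DF = P = 9861/10000 ≈ 0.986100
step 2 [1y] swap r/2=269/19592: DF=(1 − 269/19592·(0.986100))/(1+269/19592) = 9731/10000 ≈ 0.973100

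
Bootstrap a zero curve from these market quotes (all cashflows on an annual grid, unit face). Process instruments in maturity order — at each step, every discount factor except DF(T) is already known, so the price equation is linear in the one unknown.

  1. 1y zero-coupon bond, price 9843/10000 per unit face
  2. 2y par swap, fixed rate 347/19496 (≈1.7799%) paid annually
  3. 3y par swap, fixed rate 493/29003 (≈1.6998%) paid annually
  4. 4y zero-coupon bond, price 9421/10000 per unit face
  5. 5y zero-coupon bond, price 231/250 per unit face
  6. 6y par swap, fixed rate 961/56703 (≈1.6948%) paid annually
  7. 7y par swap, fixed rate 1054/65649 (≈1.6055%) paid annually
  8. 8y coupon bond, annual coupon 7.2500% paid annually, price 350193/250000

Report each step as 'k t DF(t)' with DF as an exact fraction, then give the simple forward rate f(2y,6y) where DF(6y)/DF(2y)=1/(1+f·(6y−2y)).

1 1 9843/10000
2 2 9653/10000
3 3 9507/10000
4 4 9421/10000
5 5 231/250
6 6 9039/10000
7 7 4473/5000
8 8 8623/10000
f(2y,6y) = ((9653/10000)/(9039/10000) − 1)/(4) = 307/18078 ≈ 1.6982%

step 1 [1y] zero: DF = P = 9843/10000 ≈ 0.984300
step 2 [2y] swap r/1=347/19496: DF=(1 − 347/19496·(0.984300))/(1+347/19496) = 9653/10000 ≈ 0.965300
step 3 [3y] swap r/1=493/29003: DF=(1 − 493/29003·(0.984300+0.965300))/(1+493/29003) = 9507/10000 ≈ 0.950700
step 4 [4y] zero: DF = P = 9421/10000 ≈ 0.942100
step 5 [5y] zero: DF = P = 231/250 ≈ 0.924000
step 6 [6y] swap r/1=961/56703: DF=(1 − 961/56703·(0.984300+0.965300+0.950700+0.942100+0.924000))/(1+961/56703) = 9039/10000 ≈ 0.903900
step 7 [7y] swap r/1=1054/65649: DF=(1 − 1054/65649·(0.984300+0.965300+0.950700+0.942100+0.924000+0.903900))/(1+1054/65649) = 4473/5000 ≈ 0.894600
step 8 [8y] bond c/1=29/400: DF=(350193/250000 − 29/400·(0.984300+0.965300+0.950700+0.942100+0.924000+0.903900+0.894600))/(1+29/400) = 8623/10000 ≈ 0.862300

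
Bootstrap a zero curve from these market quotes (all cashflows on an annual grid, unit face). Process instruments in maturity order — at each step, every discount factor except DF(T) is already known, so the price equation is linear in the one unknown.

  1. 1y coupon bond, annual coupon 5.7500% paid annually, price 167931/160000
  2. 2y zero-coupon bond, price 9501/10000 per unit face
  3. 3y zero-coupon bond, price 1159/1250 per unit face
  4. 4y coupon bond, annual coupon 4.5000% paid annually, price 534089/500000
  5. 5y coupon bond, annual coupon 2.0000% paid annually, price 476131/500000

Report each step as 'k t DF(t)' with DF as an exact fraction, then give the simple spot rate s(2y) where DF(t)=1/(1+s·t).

1 1 397/400
2 2 9501/10000
3 3 1159/1250
4 4 4493/5000
5 5 8597/10000
s(2y) = (1/(9501/10000) − 1)/(2) = 499/19002 ≈ 2.6260%

step 1 [1y] bond c/1=23/400: DF=(167931/160000 − 23/400·(0))/(1+23/400) = 397/400 ≈ 0.992500
step 2 [2y] zero: DF = P = 9501/10000 ≈ 0.950100
step 3 [3y] zero: DF = P = 1159/1250 ≈ 0.927200
step 4 [4y] bond c/1=9/200: DF=(534089/500000 − 9/200·(0.992500+0.950100+0.927200))/(1+9/200) = 4493/5000 ≈ 0.898600
step 5 [5y] bond c/1=1/50: DF=(476131/500000 − 1/50·(0.992500+0.950100+0.927200+0.898600))/(1+1/50) = 8597/10000 ≈ 0.859700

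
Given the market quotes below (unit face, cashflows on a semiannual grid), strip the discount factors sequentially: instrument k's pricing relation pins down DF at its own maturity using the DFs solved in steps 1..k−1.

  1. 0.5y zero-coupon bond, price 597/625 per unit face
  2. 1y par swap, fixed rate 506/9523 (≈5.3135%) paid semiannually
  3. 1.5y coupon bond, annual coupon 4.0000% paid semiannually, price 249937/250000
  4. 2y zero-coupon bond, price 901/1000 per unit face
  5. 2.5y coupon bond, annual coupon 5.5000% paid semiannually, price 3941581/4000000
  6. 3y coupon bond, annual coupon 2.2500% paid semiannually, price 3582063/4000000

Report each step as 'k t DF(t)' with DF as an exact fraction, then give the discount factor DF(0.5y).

step 1 [0.5y] zero: DF = P = 597/625 ≈ 0.955200
step 2 [1y] swap r/2=253/9523: DF=(1 − 253/9523·(0.955200))/(1+253/9523) = 4747/5000 ≈ 0.949400
step 3 [1.5y] bond c/2=1/50: DF=(249937/250000 − 1/50·(0.955200+0.949400))/(1+1/50) = 2357/2500 ≈ 0.942800
step 4 [2y] zero: DF = P = 901/1000 ≈ 0.901000
step 5 [2.5y] bond c/2=11/400: DF=(3941581/4000000 − 11/400·(0.955200+0.949400+0.942800+0.901000))/(1+11/400) = 8587/10000 ≈ 0.858700
step 6 [3y] bond c/2=9/800: DF=(3582063/4000000 − 9/800·(0.955200+0.949400+0.942800+0.901000+0.858700))/(1+9/800) = 8343/10000 ≈ 0.834300

1 1/2 597/625
2 1 4747/5000
3 3/2 2357/2500
4 2 901/1000
5 5/2 8587/10000
6 3 8343/10000
DF(0.5y) = 597/625 ≈ 0.955200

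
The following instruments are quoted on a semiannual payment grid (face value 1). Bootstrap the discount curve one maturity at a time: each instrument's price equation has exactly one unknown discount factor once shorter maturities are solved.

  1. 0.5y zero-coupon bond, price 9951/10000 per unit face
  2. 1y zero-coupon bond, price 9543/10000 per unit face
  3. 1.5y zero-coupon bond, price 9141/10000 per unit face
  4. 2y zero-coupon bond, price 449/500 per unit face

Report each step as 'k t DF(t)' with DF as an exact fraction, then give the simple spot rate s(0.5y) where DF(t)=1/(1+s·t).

step 1 [0.5y] zero: DF = P = 9951/10000 ≈ 0.995100
step 2 [1y] zero: DF = P = 9543/10000 ≈ 0.954300
step 3 [1.5y] zero: DF = P = 9141/10000 ≈ 0.914100
step 4 [2y] zero: DF = P = 449/500 ≈ 0.898000

1 1/2 9951/10000
2 1 9543/10000
3 3/2 9141/10000
4 2 449/500
s(0.5y) = (1/(9951/10000) − 1)/(1/2) = 98/9951 ≈ 0.9848%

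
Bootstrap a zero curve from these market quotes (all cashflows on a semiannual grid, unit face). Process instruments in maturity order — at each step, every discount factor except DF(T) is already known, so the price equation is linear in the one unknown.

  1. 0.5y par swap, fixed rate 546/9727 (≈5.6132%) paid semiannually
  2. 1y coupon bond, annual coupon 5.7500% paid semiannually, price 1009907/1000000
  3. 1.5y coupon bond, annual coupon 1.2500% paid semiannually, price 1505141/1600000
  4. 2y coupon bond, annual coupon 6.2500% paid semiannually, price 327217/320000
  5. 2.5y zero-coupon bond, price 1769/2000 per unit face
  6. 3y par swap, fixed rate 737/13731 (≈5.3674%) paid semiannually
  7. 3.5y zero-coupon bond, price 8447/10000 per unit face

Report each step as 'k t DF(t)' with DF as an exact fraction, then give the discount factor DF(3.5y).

step 1 [0.5y] swap r/2=273/9727: DF=(1 − 273/9727·(0))/(1+273/9727) = 9727/10000 ≈ 0.972700
step 2 [1y] bond c/2=23/800: DF=(1009907/1000000 − 23/800·(0.972700))/(1+23/800) = 1909/2000 ≈ 0.954500
step 3 [1.5y] bond c/2=1/160: DF=(1505141/1600000 − 1/160·(0.972700+0.954500))/(1+1/160) = 9229/10000 ≈ 0.922900
step 4 [2y] bond c/2=1/32: DF=(327217/320000 − 1/32·(0.972700+0.954500+0.922900))/(1+1/32) = 2263/2500 ≈ 0.905200
step 5 [2.5y] zero: DF = P = 1769/2000 ≈ 0.884500
step 6 [3y] swap r/2=737/27462: DF=(1 − 737/27462·(0.972700+0.954500+0.922900+0.905200+0.884500))/(1+737/27462) = 4263/5000 ≈ 0.852600
step 7 [3.5y] zero: DF = P = 8447/10000 ≈ 0.844700

1 1/2 9727/10000
2 1 1909/2000
3 3/2 9229/10000
4 2 2263/2500
5 5/2 1769/2000
6 3 4263/5000
7 7/2 8447/10000
DF(3.5y) = 8447/10000 ≈ 0.844700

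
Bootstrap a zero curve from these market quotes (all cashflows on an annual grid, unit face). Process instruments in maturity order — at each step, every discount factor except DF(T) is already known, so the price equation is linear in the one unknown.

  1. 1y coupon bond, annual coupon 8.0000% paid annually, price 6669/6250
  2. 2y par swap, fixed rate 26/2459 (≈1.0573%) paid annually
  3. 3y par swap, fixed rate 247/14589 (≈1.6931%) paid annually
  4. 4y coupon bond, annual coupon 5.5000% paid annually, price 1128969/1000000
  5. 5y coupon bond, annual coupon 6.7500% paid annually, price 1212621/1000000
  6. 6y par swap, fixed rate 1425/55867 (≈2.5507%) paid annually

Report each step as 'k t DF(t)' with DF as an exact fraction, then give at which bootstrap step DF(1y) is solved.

1 1 247/250
2 2 612/625
3 3 4753/5000
4 4 459/500
5 5 4467/5000
6 6 343/400
DF(1y) is solved at step 1

step 1 [1y] bond c/1=2/25: DF=(6669/6250 − 2/25·(0))/(1+2/25) = 247/250 ≈ 0.988000
step 2 [2y] swap r/1=26/2459: DF=(1 − 26/2459·(0.988000))/(1+26/2459) = 612/625 ≈ 0.979200
step 3 [3y] swap r/1=247/14589: DF=(1 − 247/14589·(0.988000+0.979200))/(1+247/14589) = 4753/5000 ≈ 0.950600
step 4 [4y] bond c/1=11/200: DF=(1128969/1000000 − 11/200·(0.988000+0.979200+0.950600))/(1+11/200) = 459/500 ≈ 0.918000
step 5 [5y] bond c/1=27/400: DF=(1212621/1000000 − 27/400·(0.988000+0.979200+0.950600+0.918000))/(1+27/400) = 4467/5000 ≈ 0.893400
step 6 [6y] swap r/1=1425/55867: DF=(1 − 1425/55867·(0.988000+0.979200+0.950600+0.918000+0.893400))/(1+1425/55867) = 343/400 ≈ 0.857500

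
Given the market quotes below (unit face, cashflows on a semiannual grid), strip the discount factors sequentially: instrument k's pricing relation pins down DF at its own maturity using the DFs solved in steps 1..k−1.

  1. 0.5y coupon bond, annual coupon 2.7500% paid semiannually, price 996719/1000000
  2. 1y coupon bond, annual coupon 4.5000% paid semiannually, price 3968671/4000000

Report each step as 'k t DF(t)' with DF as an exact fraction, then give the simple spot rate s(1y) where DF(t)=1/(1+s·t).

step 1 [0.5y] bond c/2=11/800: DF=(996719/1000000 − 11/800·(0))/(1+11/800) = 1229/1250 ≈ 0.983200
step 2 [1y] bond c/2=9/400: DF=(3968671/4000000 − 9/400·(0.983200))/(1+9/400) = 9487/10000 ≈ 0.948700

1 1/2 1229/1250
2 1 9487/10000
s(1y) = (1/(9487/10000) − 1)/(1) = 513/9487 ≈ 5.4074%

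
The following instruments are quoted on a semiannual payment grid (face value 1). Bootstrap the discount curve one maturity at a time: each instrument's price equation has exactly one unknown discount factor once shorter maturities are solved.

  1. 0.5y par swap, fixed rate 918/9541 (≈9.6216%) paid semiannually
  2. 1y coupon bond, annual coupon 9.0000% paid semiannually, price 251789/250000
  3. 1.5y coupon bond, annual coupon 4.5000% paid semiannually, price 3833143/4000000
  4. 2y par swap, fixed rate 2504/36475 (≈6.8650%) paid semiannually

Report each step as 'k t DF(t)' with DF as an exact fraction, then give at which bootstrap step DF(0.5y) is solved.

step 1 [0.5y] swap r/2=459/9541: DF=(1 − 459/9541·(0))/(1+459/9541) = 9541/10000 ≈ 0.954100
step 2 [1y] bond c/2=9/200: DF=(251789/250000 − 9/200·(0.954100))/(1+9/200) = 9227/10000 ≈ 0.922700
step 3 [1.5y] bond c/2=9/400: DF=(3833143/4000000 − 9/400·(0.954100+0.922700))/(1+9/400) = 8959/10000 ≈ 0.895900
step 4 [2y] swap r/2=1252/36475: DF=(1 − 1252/36475·(0.954100+0.922700+0.895900))/(1+1252/36475) = 2187/2500 ≈ 0.874800

1 1/2 9541/10000
2 1 9227/10000
3 3/2 8959/10000
4 2 2187/2500
DF(0.5y) is solved at step 1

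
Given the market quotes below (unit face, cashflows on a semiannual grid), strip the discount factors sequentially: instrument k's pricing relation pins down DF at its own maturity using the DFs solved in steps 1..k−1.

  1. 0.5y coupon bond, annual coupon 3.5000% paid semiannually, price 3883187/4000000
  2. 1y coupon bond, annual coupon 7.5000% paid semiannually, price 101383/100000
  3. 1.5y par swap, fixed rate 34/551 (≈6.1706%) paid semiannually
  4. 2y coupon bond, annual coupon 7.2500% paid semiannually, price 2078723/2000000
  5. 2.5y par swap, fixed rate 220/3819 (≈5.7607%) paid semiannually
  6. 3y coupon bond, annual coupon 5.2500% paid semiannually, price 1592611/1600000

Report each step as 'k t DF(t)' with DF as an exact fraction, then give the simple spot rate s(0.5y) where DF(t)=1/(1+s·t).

1 1/2 9541/10000
2 1 9427/10000
3 3/2 9133/10000
4 2 9047/10000
5 5/2 217/250
6 3 8527/10000
s(0.5y) = (1/(9541/10000) − 1)/(1/2) = 918/9541 ≈ 9.6216%

step 1 [0.5y] bond c/2=7/400: DF=(3883187/4000000 − 7/400·(0))/(1+7/400) = 9541/10000 ≈ 0.954100
step 2 [1y] bond c/2=3/80: DF=(101383/100000 − 3/80·(0.954100))/(1+3/80) = 9427/10000 ≈ 0.942700
step 3 [1.5y] swap r/2=17/551: DF=(1 − 17/551·(0.954100+0.942700))/(1+17/551) = 9133/10000 ≈ 0.913300
step 4 [2y] bond c/2=29/800: DF=(2078723/2000000 − 29/800·(0.954100+0.942700+0.913300))/(1+29/800) = 9047/10000 ≈ 0.904700
step 5 [2.5y] swap r/2=110/3819: DF=(1 − 110/3819·(0.954100+0.942700+0.913300+0.904700))/(1+110/3819) = 217/250 ≈ 0.868000
step 6 [3y] bond c/2=21/800: DF=(1592611/1600000 − 21/800·(0.954100+0.942700+0.913300+0.904700+0.868000))/(1+21/800) = 8527/10000 ≈ 0.852700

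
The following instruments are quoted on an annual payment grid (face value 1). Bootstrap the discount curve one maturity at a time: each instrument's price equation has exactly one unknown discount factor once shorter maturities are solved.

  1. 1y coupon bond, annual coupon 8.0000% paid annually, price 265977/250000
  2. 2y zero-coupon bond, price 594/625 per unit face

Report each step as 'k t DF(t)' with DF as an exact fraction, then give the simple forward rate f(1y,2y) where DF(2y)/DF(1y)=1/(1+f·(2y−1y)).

step 1 [1y] bond c/1=2/25: DF=(265977/250000 − 2/25·(0))/(1+2/25) = 9851/10000 ≈ 0.985100
step 2 [2y] zero: DF = P = 594/625 ≈ 0.950400

1 1 9851/10000
2 2 594/625
f(1y,2y) = ((9851/10000)/(594/625) − 1)/(1) = 347/9504 ≈ 3.6511%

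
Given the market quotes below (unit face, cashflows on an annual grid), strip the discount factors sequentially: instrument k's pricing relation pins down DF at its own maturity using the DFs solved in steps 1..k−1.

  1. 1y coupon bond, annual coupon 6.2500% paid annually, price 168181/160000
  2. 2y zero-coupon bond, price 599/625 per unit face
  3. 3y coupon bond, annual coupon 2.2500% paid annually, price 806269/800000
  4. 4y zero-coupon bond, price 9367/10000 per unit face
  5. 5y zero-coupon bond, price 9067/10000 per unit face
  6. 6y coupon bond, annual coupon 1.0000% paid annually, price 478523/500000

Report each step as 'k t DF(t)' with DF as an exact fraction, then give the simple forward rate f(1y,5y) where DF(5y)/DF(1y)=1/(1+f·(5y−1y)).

step 1 [1y] bond c/1=1/16: DF=(168181/160000 − 1/16·(0))/(1+1/16) = 9893/10000 ≈ 0.989300
step 2 [2y] zero: DF = P = 599/625 ≈ 0.958400
step 3 [3y] bond c/1=9/400: DF=(806269/800000 − 9/400·(0.989300+0.958400))/(1+9/400) = 2357/2500 ≈ 0.942800
step 4 [4y] zero: DF = P = 9367/10000 ≈ 0.936700
step 5 [5y] zero: DF = P = 9067/10000 ≈ 0.906700
step 6 [6y] bond c/1=1/100: DF=(478523/500000 − 1/100·(0.989300+0.958400+0.942800+0.936700+0.906700))/(1+1/100) = 9007/10000 ≈ 0.900700

1 1 9893/10000
2 2 599/625
3 3 2357/2500
4 4 9367/10000
5 5 9067/10000
6 6 9007/10000
f(1y,5y) = ((9893/10000)/(9067/10000) − 1)/(4) = 413/18134 ≈ 2.2775%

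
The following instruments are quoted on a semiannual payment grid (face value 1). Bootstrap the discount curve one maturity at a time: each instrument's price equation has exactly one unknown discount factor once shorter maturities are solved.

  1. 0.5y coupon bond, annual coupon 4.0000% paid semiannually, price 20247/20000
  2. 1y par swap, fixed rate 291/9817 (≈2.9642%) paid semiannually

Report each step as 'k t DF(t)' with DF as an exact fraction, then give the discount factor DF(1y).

1 1/2 397/400
2 1 9709/10000
DF(1y) = 9709/10000 ≈ 0.970900

step 1 [0.5y] bond c/2=1/50: DF=(20247/20000 − 1/50·(0))/(1+1/50) = 397/400 ≈ 0.992500
step 2 [1y] swap r/2=291/19634: DF=(1 − 291/19634·(0.992500))/(1+291/19634) = 9709/10000 ≈ 0.970900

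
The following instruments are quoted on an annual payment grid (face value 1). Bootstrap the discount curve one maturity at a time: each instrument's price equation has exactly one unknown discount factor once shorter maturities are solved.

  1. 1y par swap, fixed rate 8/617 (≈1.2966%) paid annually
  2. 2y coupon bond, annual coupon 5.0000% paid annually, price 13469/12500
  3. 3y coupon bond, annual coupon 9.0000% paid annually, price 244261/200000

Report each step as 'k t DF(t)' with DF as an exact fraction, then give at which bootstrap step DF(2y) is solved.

step 1 [1y] swap r/1=8/617: DF=(1 − 8/617·(0))/(1+8/617) = 617/625 ≈ 0.987200
step 2 [2y] bond c/1=1/20: DF=(13469/12500 − 1/20·(0.987200))/(1+1/20) = 612/625 ≈ 0.979200
step 3 [3y] bond c/1=9/100: DF=(244261/200000 − 9/100·(0.987200+0.979200))/(1+9/100) = 9581/10000 ≈ 0.958100

1 1 617/625
2 2 612/625
3 3 9581/10000
DF(2y) is solved at step 2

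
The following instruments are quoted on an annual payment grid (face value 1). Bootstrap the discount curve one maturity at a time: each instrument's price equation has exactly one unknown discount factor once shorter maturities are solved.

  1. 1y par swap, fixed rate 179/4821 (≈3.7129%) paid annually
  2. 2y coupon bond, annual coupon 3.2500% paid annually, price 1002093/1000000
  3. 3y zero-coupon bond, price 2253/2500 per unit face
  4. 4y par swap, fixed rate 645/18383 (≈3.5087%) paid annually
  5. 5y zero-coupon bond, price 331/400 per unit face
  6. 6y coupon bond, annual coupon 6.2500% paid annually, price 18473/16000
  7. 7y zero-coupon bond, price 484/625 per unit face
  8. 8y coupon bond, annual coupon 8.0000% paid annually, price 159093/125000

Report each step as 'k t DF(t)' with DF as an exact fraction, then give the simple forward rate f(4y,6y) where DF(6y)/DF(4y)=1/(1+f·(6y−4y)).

1 1 4821/5000
2 2 4701/5000
3 3 2253/2500
4 4 871/1000
5 5 331/400
6 6 8217/10000
7 7 484/625
8 8 3633/5000
f(4y,6y) = ((871/1000)/(8217/10000) − 1)/(2) = 493/16434 ≈ 2.9999%

step 1 [1y] swap r/1=179/4821: DF=(1 − 179/4821·(0))/(1+179/4821) = 4821/5000 ≈ 0.964200
step 2 [2y] bond c/1=13/400: DF=(1002093/1000000 − 13/400·(0.964200))/(1+13/400) = 4701/5000 ≈ 0.940200
step 3 [3y] zero: DF = P = 2253/2500 ≈ 0.901200
step 4 [4y] swap r/1=645/18383: DF=(1 − 645/18383·(0.964200+0.940200+0.901200))/(1+645/18383) = 871/1000 ≈ 0.871000
step 5 [5y] zero: DF = P = 331/400 ≈ 0.827500
step 6 [6y] bond c/1=1/16: DF=(18473/16000 − 1/16·(0.964200+0.940200+0.901200+0.871000+0.827500))/(1+1/16) = 8217/10000 ≈ 0.821700
step 7 [7y] zero: DF = P = 484/625 ≈ 0.774400
step 8 [8y] bond c/1=2/25: DF=(159093/125000 − 2/25·(0.964200+0.940200+0.901200+0.871000+0.827500+0.821700+0.774400))/(1+2/25) = 3633/5000 ≈ 0.726600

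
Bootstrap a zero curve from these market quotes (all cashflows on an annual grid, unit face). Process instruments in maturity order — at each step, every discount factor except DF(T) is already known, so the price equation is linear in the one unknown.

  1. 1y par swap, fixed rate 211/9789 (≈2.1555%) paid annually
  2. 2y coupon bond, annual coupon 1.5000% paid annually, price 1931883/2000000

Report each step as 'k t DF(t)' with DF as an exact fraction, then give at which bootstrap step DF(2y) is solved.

1 1 9789/10000
2 2 2343/2500
DF(2y) is solved at step 2

step 1 [1y] swap r/1=211/9789: DF=(1 − 211/9789·(0))/(1+211/9789) = 9789/10000 ≈ 0.978900
step 2 [2y] bond c/1=3/200: DF=(1931883/2000000 − 3/200·(0.978900))/(1+3/200) = 2343/2500 ≈ 0.937200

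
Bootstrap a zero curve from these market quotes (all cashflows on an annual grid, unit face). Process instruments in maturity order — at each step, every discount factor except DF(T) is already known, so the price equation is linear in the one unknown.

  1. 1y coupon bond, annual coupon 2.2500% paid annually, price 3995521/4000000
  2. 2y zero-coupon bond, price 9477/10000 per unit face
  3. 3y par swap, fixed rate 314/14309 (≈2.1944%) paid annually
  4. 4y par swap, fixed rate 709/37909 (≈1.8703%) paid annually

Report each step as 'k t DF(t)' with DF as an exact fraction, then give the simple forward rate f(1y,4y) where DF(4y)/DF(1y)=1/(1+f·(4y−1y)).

1 1 9769/10000
2 2 9477/10000
3 3 2343/2500
4 4 9291/10000
f(1y,4y) = ((9769/10000)/(9291/10000) − 1)/(3) = 478/27873 ≈ 1.7149%

step 1 [1y] bond c/1=9/400: DF=(3995521/4000000 − 9/400·(0))/(1+9/400) = 9769/10000 ≈ 0.976900
step 2 [2y] zero: DF = P = 9477/10000 ≈ 0.947700
step 3 [3y] swap r/1=314/14309: DF=(1 − 314/14309·(0.976900+0.947700))/(1+314/14309) = 2343/2500 ≈ 0.937200
step 4 [4y] swap r/1=709/37909: DF=(1 − 709/37909·(0.976900+0.947700+0.937200))/(1+709/37909) = 9291/10000 ≈ 0.929100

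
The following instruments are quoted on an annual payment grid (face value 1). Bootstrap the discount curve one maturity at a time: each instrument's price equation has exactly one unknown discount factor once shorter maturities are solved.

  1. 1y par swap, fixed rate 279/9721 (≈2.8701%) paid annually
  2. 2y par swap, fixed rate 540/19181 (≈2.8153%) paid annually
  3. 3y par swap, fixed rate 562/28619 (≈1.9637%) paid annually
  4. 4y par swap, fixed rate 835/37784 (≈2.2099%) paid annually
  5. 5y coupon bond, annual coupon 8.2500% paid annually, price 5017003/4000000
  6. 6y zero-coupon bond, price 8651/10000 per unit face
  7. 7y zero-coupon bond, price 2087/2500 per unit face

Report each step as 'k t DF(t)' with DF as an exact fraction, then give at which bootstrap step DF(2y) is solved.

step 1 [1y] swap r/1=279/9721: DF=(1 − 279/9721·(0))/(1+279/9721) = 9721/10000 ≈ 0.972100
step 2 [2y] swap r/1=540/19181: DF=(1 − 540/19181·(0.972100))/(1+540/19181) = 473/500 ≈ 0.946000
step 3 [3y] swap r/1=562/28619: DF=(1 − 562/28619·(0.972100+0.946000))/(1+562/28619) = 4719/5000 ≈ 0.943800
step 4 [4y] swap r/1=835/37784: DF=(1 − 835/37784·(0.972100+0.946000+0.943800))/(1+835/37784) = 1833/2000 ≈ 0.916500
step 5 [5y] bond c/1=33/400: DF=(5017003/4000000 − 33/400·(0.972100+0.946000+0.943800+0.916500))/(1+33/400) = 8707/10000 ≈ 0.870700
step 6 [6y] zero: DF = P = 8651/10000 ≈ 0.865100
step 7 [7y] zero: DF = P = 2087/2500 ≈ 0.834800

1 1 9721/10000
2 2 473/500
3 3 4719/5000
4 4 1833/2000
5 5 8707/10000
6 6 8651/10000
7 7 2087/2500
DF(2y) is solved at step 2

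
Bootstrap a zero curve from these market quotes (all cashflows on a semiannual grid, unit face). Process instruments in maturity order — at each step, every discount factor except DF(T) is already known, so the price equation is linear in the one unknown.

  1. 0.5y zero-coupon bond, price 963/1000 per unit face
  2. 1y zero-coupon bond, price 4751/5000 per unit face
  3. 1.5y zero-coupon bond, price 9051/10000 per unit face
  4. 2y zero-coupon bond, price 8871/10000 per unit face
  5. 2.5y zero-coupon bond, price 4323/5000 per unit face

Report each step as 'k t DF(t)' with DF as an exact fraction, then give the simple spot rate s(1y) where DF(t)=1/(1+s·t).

1 1/2 963/1000
2 1 4751/5000
3 3/2 9051/10000
4 2 8871/10000
5 5/2 4323/5000
s(1y) = (1/(4751/5000) − 1)/(1) = 249/4751 ≈ 5.2410%

step 1 [0.5y] zero: DF = P = 963/1000 ≈ 0.963000
step 2 [1y] zero: DF = P = 4751/5000 ≈ 0.950200
step 3 [1.5y] zero: DF = P = 9051/10000 ≈ 0.905100
step 4 [2y] zero: DF = P = 8871/10000 ≈ 0.887100
step 5 [2.5y] zero: DF = P = 4323/5000 ≈ 0.864600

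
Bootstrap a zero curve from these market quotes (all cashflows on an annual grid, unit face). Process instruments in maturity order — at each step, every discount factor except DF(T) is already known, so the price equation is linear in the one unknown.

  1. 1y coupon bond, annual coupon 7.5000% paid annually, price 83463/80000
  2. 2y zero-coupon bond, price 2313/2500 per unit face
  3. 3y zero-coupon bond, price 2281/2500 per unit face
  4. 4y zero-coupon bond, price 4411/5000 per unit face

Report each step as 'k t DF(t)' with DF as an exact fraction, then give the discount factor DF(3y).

1 1 1941/2000
2 2 2313/2500
3 3 2281/2500
4 4 4411/5000
DF(3y) = 2281/2500 ≈ 0.912400

step 1 [1y] bond c/1=3/40: DF=(83463/80000 − 3/40·(0))/(1+3/40) = 1941/2000 ≈ 0.970500
step 2 [2y] zero: DF = P = 2313/2500 ≈ 0.925200
step 3 [3y] zero: DF = P = 2281/2500 ≈ 0.912400
step 4 [4y] zero: DF = P = 4411/5000 ≈ 0.882200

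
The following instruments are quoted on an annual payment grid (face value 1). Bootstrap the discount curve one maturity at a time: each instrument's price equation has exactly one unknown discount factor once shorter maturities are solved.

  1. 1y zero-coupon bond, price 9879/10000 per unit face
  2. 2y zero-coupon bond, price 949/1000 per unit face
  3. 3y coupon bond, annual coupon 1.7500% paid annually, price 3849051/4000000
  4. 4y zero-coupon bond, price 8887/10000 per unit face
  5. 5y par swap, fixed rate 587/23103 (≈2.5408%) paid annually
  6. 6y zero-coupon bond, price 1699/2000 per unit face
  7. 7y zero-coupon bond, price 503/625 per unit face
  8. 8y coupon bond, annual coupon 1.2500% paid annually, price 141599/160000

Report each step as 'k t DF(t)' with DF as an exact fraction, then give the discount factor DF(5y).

1 1 9879/10000
2 2 949/1000
3 3 2281/2500
4 4 8887/10000
5 5 4413/5000
6 6 1699/2000
7 7 503/625
8 8 3983/5000
DF(5y) = 4413/5000 ≈ 0.882600

step 1 [1y] zero: DF = P = 9879/10000 ≈ 0.987900
step 2 [2y] zero: DF = P = 949/1000 ≈ 0.949000
step 3 [3y] bond c/1=7/400: DF=(3849051/4000000 − 7/400·(0.987900+0.949000))/(1+7/400) = 2281/2500 ≈ 0.912400
step 4 [4y] zero: DF = P = 8887/10000 ≈ 0.888700
step 5 [5y] swap r/1=587/23103: DF=(1 − 587/23103·(0.987900+0.949000+0.912400+0.888700))/(1+587/23103) = 4413/5000 ≈ 0.882600
step 6 [6y] zero: DF = P = 1699/2000 ≈ 0.849500
step 7 [7y] zero: DF = P = 503/625 ≈ 0.804800
step 8 [8y] bond c/1=1/80: DF=(141599/160000 − 1/80·(0.987900+0.949000+0.912400+0.888700+0.882600+0.849500+0.804800))/(1+1/80) = 3983/5000 ≈ 0.796600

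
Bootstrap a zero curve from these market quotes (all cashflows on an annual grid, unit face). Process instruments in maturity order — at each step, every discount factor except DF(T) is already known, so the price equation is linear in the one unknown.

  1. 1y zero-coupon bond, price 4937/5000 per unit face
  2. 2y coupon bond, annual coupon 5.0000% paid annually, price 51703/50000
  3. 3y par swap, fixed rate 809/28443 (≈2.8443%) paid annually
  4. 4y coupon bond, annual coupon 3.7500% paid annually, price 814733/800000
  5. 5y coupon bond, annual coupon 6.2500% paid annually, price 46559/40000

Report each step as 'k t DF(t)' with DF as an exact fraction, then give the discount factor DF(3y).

1 1 4937/5000
2 2 4689/5000
3 3 9191/10000
4 4 2197/2500
5 5 1753/2000
DF(3y) = 9191/10000 ≈ 0.919100

step 1 [1y] zero: DF = P = 4937/5000 ≈ 0.987400
step 2 [2y] bond c/1=1/20: DF=(51703/50000 − 1/20·(0.987400))/(1+1/20) = 4689/5000 ≈ 0.937800
step 3 [3y] swap r/1=809/28443: DF=(1 − 809/28443·(0.987400+0.937800))/(1+809/28443) = 9191/10000 ≈ 0.919100
step 4 [4y] bond c/1=3/80: DF=(814733/800000 − 3/80·(0.987400+0.937800+0.919100))/(1+3/80) = 2197/2500 ≈ 0.878800
step 5 [5y] bond c/1=1/16: DF=(46559/40000 − 1/16·(0.987400+0.937800+0.919100+0.878800))/(1+1/16) = 1753/2000 ≈ 0.876500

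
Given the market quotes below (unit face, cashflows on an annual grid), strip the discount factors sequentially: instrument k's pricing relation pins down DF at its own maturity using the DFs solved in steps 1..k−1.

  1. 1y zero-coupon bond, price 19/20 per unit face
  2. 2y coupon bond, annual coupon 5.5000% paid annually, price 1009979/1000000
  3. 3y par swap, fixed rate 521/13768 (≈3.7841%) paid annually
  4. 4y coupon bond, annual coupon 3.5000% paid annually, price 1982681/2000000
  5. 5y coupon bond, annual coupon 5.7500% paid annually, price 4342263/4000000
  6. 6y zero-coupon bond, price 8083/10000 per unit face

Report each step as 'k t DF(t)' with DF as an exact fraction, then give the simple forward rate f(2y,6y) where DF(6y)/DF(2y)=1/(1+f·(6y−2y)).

1 1 19/20
2 2 4539/5000
3 3 4479/5000
4 4 8647/10000
5 5 4149/5000
6 6 8083/10000
f(2y,6y) = ((4539/5000)/(8083/10000) − 1)/(4) = 995/32332 ≈ 3.0774%

step 1 [1y] zero: DF = P = 19/20 ≈ 0.950000
step 2 [2y] bond c/1=11/200: DF=(1009979/1000000 − 11/200·(0.950000))/(1+11/200) = 4539/5000 ≈ 0.907800
step 3 [3y] swap r/1=521/13768: DF=(1 − 521/13768·(0.950000+0.907800))/(1+521/13768) = 4479/5000 ≈ 0.895800
step 4 [4y] bond c/1=7/200: DF=(1982681/2000000 − 7/200·(0.950000+0.907800+0.895800))/(1+7/200) = 8647/10000 ≈ 0.864700
step 5 [5y] bond c/1=23/400: DF=(4342263/4000000 − 23/400·(0.950000+0.907800+0.895800+0.864700))/(1+23/400) = 4149/5000 ≈ 0.829800
step 6 [6y] zero: DF = P = 8083/10000 ≈ 0.808300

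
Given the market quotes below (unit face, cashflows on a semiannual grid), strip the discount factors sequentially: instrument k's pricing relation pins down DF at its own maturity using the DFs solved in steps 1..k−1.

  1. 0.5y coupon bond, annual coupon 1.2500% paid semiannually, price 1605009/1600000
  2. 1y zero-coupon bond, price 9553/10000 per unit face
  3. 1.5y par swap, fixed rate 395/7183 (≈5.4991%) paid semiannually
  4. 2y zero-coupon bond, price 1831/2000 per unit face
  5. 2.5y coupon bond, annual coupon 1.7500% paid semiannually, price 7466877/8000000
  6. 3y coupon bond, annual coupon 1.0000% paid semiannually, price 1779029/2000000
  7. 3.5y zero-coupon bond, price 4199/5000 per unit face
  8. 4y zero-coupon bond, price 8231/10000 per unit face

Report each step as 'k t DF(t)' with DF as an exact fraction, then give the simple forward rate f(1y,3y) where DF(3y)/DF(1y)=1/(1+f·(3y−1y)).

step 1 [0.5y] bond c/2=1/160: DF=(1605009/1600000 − 1/160·(0))/(1+1/160) = 9969/10000 ≈ 0.996900
step 2 [1y] zero: DF = P = 9553/10000 ≈ 0.955300
step 3 [1.5y] swap r/2=395/14366: DF=(1 − 395/14366·(0.996900+0.955300))/(1+395/14366) = 921/1000 ≈ 0.921000
step 4 [2y] zero: DF = P = 1831/2000 ≈ 0.915500
step 5 [2.5y] bond c/2=7/800: DF=(7466877/8000000 − 7/800·(0.996900+0.955300+0.921000+0.915500))/(1+7/800) = 2231/2500 ≈ 0.892400
step 6 [3y] bond c/2=1/200: DF=(1779029/2000000 − 1/200·(0.996900+0.955300+0.921000+0.915500+0.892400))/(1+1/200) = 4309/5000 ≈ 0.861800
step 7 [3.5y] zero: DF = P = 4199/5000 ≈ 0.839800
step 8 [4y] zero: DF = P = 8231/10000 ≈ 0.823100

1 1/2 9969/10000
2 1 9553/10000
3 3/2 921/1000
4 2 1831/2000
5 5/2 2231/2500
6 3 4309/5000
7 7/2 4199/5000
8 4 8231/10000
f(1y,3y) = ((9553/10000)/(4309/5000) − 1)/(2) = 935/17236 ≈ 5.4247%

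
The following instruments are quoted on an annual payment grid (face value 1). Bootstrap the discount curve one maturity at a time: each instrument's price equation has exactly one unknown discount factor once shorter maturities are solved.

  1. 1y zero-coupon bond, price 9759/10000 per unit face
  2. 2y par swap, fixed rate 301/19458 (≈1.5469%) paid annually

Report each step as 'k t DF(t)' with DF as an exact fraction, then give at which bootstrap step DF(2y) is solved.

step 1 [1y] zero: DF = P = 9759/10000 ≈ 0.975900
step 2 [2y] swap r/1=301/19458: DF=(1 − 301/19458·(0.975900))/(1+301/19458) = 9699/10000 ≈ 0.969900

1 1 9759/10000
2 2 9699/10000
DF(2y) is solved at step 2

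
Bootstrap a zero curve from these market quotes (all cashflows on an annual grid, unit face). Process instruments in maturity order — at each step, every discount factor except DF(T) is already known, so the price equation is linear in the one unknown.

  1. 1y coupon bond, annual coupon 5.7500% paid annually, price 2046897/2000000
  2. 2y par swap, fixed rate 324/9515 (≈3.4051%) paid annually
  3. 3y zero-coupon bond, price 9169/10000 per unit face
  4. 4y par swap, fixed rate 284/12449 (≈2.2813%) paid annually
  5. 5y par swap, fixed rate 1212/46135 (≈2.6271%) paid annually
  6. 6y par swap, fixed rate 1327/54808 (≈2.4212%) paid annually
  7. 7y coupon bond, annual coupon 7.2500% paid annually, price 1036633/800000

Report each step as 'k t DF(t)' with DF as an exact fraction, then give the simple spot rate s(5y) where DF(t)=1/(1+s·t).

1 1 4839/5000
2 2 1169/1250
3 3 9169/10000
4 4 2287/2500
5 5 2197/2500
6 6 8673/10000
7 7 8377/10000
s(5y) = (1/(2197/2500) − 1)/(5) = 303/10985 ≈ 2.7583%

step 1 [1y] bond c/1=23/400: DF=(2046897/2000000 − 23/400·(0))/(1+23/400) = 4839/5000 ≈ 0.967800
step 2 [2y] swap r/1=324/9515: DF=(1 − 324/9515·(0.967800))/(1+324/9515) = 1169/1250 ≈ 0.935200
step 3 [3y] zero: DF = P = 9169/10000 ≈ 0.916900
step 4 [4y] swap r/1=284/12449: DF=(1 − 284/12449·(0.967800+0.935200+0.916900))/(1+284/12449) = 2287/2500 ≈ 0.914800
step 5 [5y] swap r/1=1212/46135: DF=(1 − 1212/46135·(0.967800+0.935200+0.916900+0.914800))/(1+1212/46135) = 2197/2500 ≈ 0.878800
step 6 [6y] swap r/1=1327/54808: DF=(1 − 1327/54808·(0.967800+0.935200+0.916900+0.914800+0.878800))/(1+1327/54808) = 8673/10000 ≈ 0.867300
step 7 [7y] bond c/1=29/400: DF=(1036633/800000 − 29/400·(0.967800+0.935200+0.916900+0.914800+0.878800+0.867300))/(1+29/400) = 8377/10000 ≈ 0.837700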